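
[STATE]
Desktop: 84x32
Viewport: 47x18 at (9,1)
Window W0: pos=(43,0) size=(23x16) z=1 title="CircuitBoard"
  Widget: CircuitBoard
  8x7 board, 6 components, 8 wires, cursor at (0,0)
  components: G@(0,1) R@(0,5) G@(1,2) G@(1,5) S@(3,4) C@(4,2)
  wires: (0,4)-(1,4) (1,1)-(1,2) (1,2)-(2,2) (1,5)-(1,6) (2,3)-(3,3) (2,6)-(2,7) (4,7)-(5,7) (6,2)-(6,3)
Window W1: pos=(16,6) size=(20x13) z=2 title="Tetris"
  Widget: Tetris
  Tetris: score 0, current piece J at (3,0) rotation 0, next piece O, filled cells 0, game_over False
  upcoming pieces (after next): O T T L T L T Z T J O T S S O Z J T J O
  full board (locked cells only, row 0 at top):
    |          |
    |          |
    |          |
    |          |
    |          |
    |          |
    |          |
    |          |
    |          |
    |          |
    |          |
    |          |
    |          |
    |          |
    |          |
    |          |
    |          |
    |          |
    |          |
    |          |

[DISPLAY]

                                  ┃ CircuitBoar
                                  ┠────────────
                                  ┃   0 1 2 3 4
                                  ┃0  [.]  G   
                                  ┃            
       ┏━━━━━━━━━━━━━━━━━━┓       ┃1       · ─ 
       ┃ Tetris           ┃       ┃            
       ┠──────────────────┨       ┃2           
       ┃                  ┃       ┃            
       ┃                  ┃       ┃3           
       ┃                  ┃       ┃            
       ┃                  ┃       ┃4           
       ┃                  ┃       ┃            
       ┃                  ┃       ┃5           
       ┃                  ┃       ┗━━━━━━━━━━━━
       ┃                  ┃                    
       ┃                  ┃                    
       ┗━━━━━━━━━━━━━━━━━━┛                    


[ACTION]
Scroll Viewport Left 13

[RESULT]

                                           ┃ Ci
                                           ┠───
                                           ┃   
                                           ┃0  
                                           ┃   
                ┏━━━━━━━━━━━━━━━━━━┓       ┃1  
                ┃ Tetris           ┃       ┃   
                ┠──────────────────┨       ┃2  
                ┃                  ┃       ┃   
                ┃                  ┃       ┃3  
                ┃                  ┃       ┃   
                ┃                  ┃       ┃4  
                ┃                  ┃       ┃   
                ┃                  ┃       ┃5  
                ┃                  ┃       ┗━━━
                ┃                  ┃           
                ┃                  ┃           
                ┗━━━━━━━━━━━━━━━━━━┛           


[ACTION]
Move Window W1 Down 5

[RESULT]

                                           ┃ Ci
                                           ┠───
                                           ┃   
                                           ┃0  
                                           ┃   
                                           ┃1  
                                           ┃   
                                           ┃2  
                                           ┃   
                                           ┃3  
                ┏━━━━━━━━━━━━━━━━━━┓       ┃   
                ┃ Tetris           ┃       ┃4  
                ┠──────────────────┨       ┃   
                ┃                  ┃       ┃5  
                ┃                  ┃       ┗━━━
                ┃                  ┃           
                ┃                  ┃           
                ┃                  ┃           


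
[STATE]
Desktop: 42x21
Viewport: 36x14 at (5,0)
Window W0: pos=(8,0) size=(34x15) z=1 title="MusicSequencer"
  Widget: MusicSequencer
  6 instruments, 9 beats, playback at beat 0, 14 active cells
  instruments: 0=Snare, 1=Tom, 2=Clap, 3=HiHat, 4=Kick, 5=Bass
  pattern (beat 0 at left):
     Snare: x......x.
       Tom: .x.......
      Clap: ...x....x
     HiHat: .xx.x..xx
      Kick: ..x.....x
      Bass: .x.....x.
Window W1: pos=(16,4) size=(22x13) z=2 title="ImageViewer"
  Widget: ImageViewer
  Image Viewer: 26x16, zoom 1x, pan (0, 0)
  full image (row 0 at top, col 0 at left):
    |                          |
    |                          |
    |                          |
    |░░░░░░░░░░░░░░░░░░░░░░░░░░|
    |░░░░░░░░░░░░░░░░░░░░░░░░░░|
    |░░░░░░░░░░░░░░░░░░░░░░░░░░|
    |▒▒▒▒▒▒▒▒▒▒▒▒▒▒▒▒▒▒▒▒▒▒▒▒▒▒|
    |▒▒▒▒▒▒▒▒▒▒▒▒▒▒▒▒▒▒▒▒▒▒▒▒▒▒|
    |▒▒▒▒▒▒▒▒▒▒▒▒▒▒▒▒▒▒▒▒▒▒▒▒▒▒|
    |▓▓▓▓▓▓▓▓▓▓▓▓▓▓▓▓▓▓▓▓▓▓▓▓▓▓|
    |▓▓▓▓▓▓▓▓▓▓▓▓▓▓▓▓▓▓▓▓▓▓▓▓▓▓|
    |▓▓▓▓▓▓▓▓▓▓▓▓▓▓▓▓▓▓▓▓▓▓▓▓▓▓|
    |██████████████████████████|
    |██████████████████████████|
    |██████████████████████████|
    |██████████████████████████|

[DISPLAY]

   ┏━━━━━━━━━━━━━━━━━━━━━━━━━━━━━━━━
   ┃ MusicSequencer                 
   ┠────────────────────────────────
   ┃      ▼12345678                 
   ┃ Snare█┏━━━━━━━━━━━━━━━━━━━━┓   
   ┃   Tom·┃ ImageViewer        ┃   
   ┃  Clap·┠────────────────────┨   
   ┃ HiHat·┃                    ┃   
   ┃  Kick·┃                    ┃   
   ┃  Bass·┃                    ┃   
   ┃       ┃░░░░░░░░░░░░░░░░░░░░┃   
   ┃       ┃░░░░░░░░░░░░░░░░░░░░┃   
   ┃       ┃░░░░░░░░░░░░░░░░░░░░┃   
   ┃       ┃▒▒▒▒▒▒▒▒▒▒▒▒▒▒▒▒▒▒▒▒┃   


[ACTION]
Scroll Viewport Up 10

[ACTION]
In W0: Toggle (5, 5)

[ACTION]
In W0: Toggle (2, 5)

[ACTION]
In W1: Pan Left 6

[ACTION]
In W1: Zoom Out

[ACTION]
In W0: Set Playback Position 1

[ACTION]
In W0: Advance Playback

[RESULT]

   ┏━━━━━━━━━━━━━━━━━━━━━━━━━━━━━━━━
   ┃ MusicSequencer                 
   ┠────────────────────────────────
   ┃      01▼345678                 
   ┃ Snare█┏━━━━━━━━━━━━━━━━━━━━┓   
   ┃   Tom·┃ ImageViewer        ┃   
   ┃  Clap·┠────────────────────┨   
   ┃ HiHat·┃                    ┃   
   ┃  Kick·┃                    ┃   
   ┃  Bass·┃                    ┃   
   ┃       ┃░░░░░░░░░░░░░░░░░░░░┃   
   ┃       ┃░░░░░░░░░░░░░░░░░░░░┃   
   ┃       ┃░░░░░░░░░░░░░░░░░░░░┃   
   ┃       ┃▒▒▒▒▒▒▒▒▒▒▒▒▒▒▒▒▒▒▒▒┃   


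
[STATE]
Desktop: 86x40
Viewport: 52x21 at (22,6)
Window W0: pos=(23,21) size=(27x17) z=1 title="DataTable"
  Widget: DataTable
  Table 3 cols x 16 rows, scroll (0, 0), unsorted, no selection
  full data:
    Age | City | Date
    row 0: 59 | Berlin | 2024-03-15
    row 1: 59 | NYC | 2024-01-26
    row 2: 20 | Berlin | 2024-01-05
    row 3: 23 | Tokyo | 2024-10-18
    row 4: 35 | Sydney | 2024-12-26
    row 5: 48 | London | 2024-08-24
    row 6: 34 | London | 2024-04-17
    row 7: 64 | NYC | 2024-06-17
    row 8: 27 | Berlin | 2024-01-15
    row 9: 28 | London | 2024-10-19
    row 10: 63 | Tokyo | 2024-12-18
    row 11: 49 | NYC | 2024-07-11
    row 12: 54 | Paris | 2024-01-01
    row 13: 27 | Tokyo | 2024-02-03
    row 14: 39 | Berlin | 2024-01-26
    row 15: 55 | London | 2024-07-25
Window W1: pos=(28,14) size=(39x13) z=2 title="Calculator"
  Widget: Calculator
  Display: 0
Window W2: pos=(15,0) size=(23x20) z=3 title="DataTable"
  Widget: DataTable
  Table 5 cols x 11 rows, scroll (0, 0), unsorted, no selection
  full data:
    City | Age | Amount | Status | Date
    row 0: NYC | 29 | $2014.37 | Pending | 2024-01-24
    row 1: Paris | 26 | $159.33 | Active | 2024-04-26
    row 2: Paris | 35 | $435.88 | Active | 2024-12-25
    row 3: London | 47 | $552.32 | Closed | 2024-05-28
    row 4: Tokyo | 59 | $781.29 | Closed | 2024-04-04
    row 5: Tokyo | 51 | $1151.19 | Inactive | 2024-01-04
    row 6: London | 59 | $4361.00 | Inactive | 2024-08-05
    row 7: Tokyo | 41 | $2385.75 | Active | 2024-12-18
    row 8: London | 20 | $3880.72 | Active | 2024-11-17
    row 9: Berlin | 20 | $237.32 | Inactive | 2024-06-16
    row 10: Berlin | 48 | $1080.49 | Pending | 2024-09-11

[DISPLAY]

│26 │$159.33 │A┃                                    
│35 │$435.88 │A┃                                    
│47 │$552.32 │C┃                                    
│59 │$781.29 │C┃                                    
│51 │$1151.19│I┃                                    
│59 │$4361.00│I┃                                    
│41 │$2385.75│A┃                                    
│20 │$3880.72│A┃                                    
│20 │$237.32 │I┃━━━━━━━━━━━━━━━━━━━━━━━━━━━━┓       
│48 │$1080.49│P┃or                          ┃       
               ┃────────────────────────────┨       
               ┃                           0┃       
               ┃───┬───┐                    ┃       
━━━━━━━━━━━━━━━┛ 9 │ ÷ │                    ┃       
      ┃├───┼───┼───┼───┤                    ┃       
 ┏━━━━┃│ 4 │ 5 │ 6 │ × │                    ┃       
 ┃ Dat┃├───┼───┼───┼───┤                    ┃       
 ┠────┃│ 1 │ 2 │ 3 │ - │                    ┃       
 ┃Age│┃├───┼───┼───┼───┤                    ┃       
 ┃───┼┃│ 0 │ . │ = │ + │                    ┃       
 ┃59 │┗━━━━━━━━━━━━━━━━━━━━━━━━━━━━━━━━━━━━━┛       


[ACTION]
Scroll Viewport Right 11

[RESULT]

3 │A┃                                               
8 │A┃                                               
2 │C┃                                               
9 │C┃                                               
19│I┃                                               
00│I┃                                               
75│A┃                                               
72│A┃                                               
2 │I┃━━━━━━━━━━━━━━━━━━━━━━━━━━━━┓                  
49│P┃or                          ┃                  
    ┃────────────────────────────┨                  
    ┃                           0┃                  
    ┃───┬───┐                    ┃                  
━━━━┛ 9 │ ÷ │                    ┃                  
┼───┼───┼───┤                    ┃                  
│ 5 │ 6 │ × │                    ┃                  
┼───┼───┼───┤                    ┃                  
│ 2 │ 3 │ - │                    ┃                  
┼───┼───┼───┤                    ┃                  
│ . │ = │ + │                    ┃                  
━━━━━━━━━━━━━━━━━━━━━━━━━━━━━━━━━┛                  


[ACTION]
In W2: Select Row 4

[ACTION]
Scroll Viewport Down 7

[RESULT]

72│A┃                                               
2 │I┃━━━━━━━━━━━━━━━━━━━━━━━━━━━━┓                  
49│P┃or                          ┃                  
    ┃────────────────────────────┨                  
    ┃                           0┃                  
    ┃───┬───┐                    ┃                  
━━━━┛ 9 │ ÷ │                    ┃                  
┼───┼───┼───┤                    ┃                  
│ 5 │ 6 │ × │                    ┃                  
┼───┼───┼───┤                    ┃                  
│ 2 │ 3 │ - │                    ┃                  
┼───┼───┼───┤                    ┃                  
│ . │ = │ + │                    ┃                  
━━━━━━━━━━━━━━━━━━━━━━━━━━━━━━━━━┛                  
 │2024-01-26    ┃                                   
n│2024-01-05    ┃                                   
 │2024-10-18    ┃                                   
y│2024-12-26    ┃                                   
n│2024-08-24    ┃                                   
n│2024-04-17    ┃                                   
 │2024-06-17    ┃                                   


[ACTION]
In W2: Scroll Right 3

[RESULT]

Acti┃                                               
Inac┃━━━━━━━━━━━━━━━━━━━━━━━━━━━━┓                  
Pend┃or                          ┃                  
    ┃────────────────────────────┨                  
    ┃                           0┃                  
    ┃───┬───┐                    ┃                  
━━━━┛ 9 │ ÷ │                    ┃                  
┼───┼───┼───┤                    ┃                  
│ 5 │ 6 │ × │                    ┃                  
┼───┼───┼───┤                    ┃                  
│ 2 │ 3 │ - │                    ┃                  
┼───┼───┼───┤                    ┃                  
│ . │ = │ + │                    ┃                  
━━━━━━━━━━━━━━━━━━━━━━━━━━━━━━━━━┛                  
 │2024-01-26    ┃                                   
n│2024-01-05    ┃                                   
 │2024-10-18    ┃                                   
y│2024-12-26    ┃                                   
n│2024-08-24    ┃                                   
n│2024-04-17    ┃                                   
 │2024-06-17    ┃                                   


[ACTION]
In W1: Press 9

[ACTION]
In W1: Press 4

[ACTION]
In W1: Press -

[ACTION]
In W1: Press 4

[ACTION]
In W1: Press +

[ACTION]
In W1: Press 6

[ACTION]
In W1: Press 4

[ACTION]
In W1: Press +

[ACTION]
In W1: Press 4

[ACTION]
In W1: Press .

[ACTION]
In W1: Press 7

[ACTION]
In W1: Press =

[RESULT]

Acti┃                                               
Inac┃━━━━━━━━━━━━━━━━━━━━━━━━━━━━┓                  
Pend┃or                          ┃                  
    ┃────────────────────────────┨                  
    ┃                       158.7┃                  
    ┃───┬───┐                    ┃                  
━━━━┛ 9 │ ÷ │                    ┃                  
┼───┼───┼───┤                    ┃                  
│ 5 │ 6 │ × │                    ┃                  
┼───┼───┼───┤                    ┃                  
│ 2 │ 3 │ - │                    ┃                  
┼───┼───┼───┤                    ┃                  
│ . │ = │ + │                    ┃                  
━━━━━━━━━━━━━━━━━━━━━━━━━━━━━━━━━┛                  
 │2024-01-26    ┃                                   
n│2024-01-05    ┃                                   
 │2024-10-18    ┃                                   
y│2024-12-26    ┃                                   
n│2024-08-24    ┃                                   
n│2024-04-17    ┃                                   
 │2024-06-17    ┃                                   


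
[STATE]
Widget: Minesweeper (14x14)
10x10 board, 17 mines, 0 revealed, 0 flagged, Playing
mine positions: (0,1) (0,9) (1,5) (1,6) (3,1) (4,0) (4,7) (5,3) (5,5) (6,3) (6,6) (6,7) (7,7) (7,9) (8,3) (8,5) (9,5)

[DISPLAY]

■■■■■■■■■■    
■■■■■■■■■■    
■■■■■■■■■■    
■■■■■■■■■■    
■■■■■■■■■■    
■■■■■■■■■■    
■■■■■■■■■■    
■■■■■■■■■■    
■■■■■■■■■■    
■■■■■■■■■■    
              
              
              
              


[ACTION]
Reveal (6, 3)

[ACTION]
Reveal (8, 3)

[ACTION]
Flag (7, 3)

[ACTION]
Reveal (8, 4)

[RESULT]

■✹■■■■■■■✹    
■■■■■✹✹■■■    
■■■■■■■■■■    
■✹■■■■■■■■    
✹■■■■■■✹■■    
■■■✹■✹■■■■    
■■■✹■■✹✹■■    
■■■■■■■✹■✹    
■■■✹■✹■■■■    
■■■■■✹■■■■    
              
              
              
              


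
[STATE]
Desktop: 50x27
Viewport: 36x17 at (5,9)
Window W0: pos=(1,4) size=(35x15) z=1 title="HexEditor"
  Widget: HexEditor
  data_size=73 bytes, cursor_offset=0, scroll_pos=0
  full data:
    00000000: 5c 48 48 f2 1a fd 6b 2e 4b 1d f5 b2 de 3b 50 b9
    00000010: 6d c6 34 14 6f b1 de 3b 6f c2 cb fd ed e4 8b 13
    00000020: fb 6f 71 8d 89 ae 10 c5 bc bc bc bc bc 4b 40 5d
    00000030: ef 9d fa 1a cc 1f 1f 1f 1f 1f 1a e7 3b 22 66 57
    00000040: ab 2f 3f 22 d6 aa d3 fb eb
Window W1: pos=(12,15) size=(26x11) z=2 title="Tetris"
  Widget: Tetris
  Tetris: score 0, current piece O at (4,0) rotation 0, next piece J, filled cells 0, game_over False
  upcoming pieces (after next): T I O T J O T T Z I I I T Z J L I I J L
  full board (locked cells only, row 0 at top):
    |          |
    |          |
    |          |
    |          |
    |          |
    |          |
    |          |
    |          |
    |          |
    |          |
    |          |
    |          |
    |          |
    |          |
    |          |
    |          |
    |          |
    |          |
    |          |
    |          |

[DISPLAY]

00020  fb 6f 71 8d 89 ae 10 c5┃     
00030  ef 9d fa 1a cc 1f 1f 1f┃     
00040  ab 2f 3f 22 d6 aa d3 fb┃     
                              ┃     
                              ┃     
                              ┃     
       ┏━━━━━━━━━━━━━━━━━━━━━━━━┓   
       ┃ Tetris                 ┃   
       ┠────────────────────────┨   
━━━━━━━┃          │Next:        ┃   
       ┃          │█            ┃   
       ┃          │███          ┃   
       ┃          │             ┃   
       ┃          │             ┃   
       ┃          │             ┃   
       ┃          │Score:       ┃   
       ┗━━━━━━━━━━━━━━━━━━━━━━━━┛   


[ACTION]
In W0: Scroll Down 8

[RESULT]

                              ┃     
                              ┃     
                              ┃     
                              ┃     
                              ┃     
                              ┃     
       ┏━━━━━━━━━━━━━━━━━━━━━━━━┓   
       ┃ Tetris                 ┃   
       ┠────────────────────────┨   
━━━━━━━┃          │Next:        ┃   
       ┃          │█            ┃   
       ┃          │███          ┃   
       ┃          │             ┃   
       ┃          │             ┃   
       ┃          │             ┃   
       ┃          │Score:       ┃   
       ┗━━━━━━━━━━━━━━━━━━━━━━━━┛   


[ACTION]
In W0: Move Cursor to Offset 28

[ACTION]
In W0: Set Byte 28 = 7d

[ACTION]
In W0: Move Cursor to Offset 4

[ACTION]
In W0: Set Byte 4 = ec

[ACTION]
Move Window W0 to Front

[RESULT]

                              ┃     
                              ┃     
                              ┃     
                              ┃     
                              ┃     
                              ┃     
                              ┃━┓   
                              ┃ ┃   
                              ┃─┨   
━━━━━━━━━━━━━━━━━━━━━━━━━━━━━━┛ ┃   
       ┃          │█            ┃   
       ┃          │███          ┃   
       ┃          │             ┃   
       ┃          │             ┃   
       ┃          │             ┃   
       ┃          │Score:       ┃   
       ┗━━━━━━━━━━━━━━━━━━━━━━━━┛   


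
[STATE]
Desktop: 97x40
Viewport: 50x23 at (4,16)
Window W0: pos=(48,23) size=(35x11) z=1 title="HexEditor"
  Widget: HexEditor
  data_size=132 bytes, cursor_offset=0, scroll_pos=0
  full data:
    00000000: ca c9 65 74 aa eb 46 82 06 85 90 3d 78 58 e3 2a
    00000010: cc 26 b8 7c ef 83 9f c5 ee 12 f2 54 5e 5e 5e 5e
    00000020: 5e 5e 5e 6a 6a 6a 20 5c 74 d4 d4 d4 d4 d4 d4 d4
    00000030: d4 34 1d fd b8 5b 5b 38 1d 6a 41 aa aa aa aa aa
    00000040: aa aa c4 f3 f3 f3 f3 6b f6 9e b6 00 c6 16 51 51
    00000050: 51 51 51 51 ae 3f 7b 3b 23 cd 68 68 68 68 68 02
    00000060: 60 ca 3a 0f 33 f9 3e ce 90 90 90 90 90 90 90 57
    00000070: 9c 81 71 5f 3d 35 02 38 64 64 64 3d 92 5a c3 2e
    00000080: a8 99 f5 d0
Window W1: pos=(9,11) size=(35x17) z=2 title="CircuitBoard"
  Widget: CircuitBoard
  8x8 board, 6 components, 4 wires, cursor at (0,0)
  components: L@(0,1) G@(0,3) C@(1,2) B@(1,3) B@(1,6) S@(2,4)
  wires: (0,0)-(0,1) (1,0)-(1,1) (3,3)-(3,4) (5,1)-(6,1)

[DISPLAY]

     ┃                                 ┃          
     ┃1   · ─ ·   C   B           B    ┃          
     ┃                                 ┃          
     ┃2                   S            ┃          
     ┃                                 ┃          
     ┃3               · ─ ·            ┃          
     ┃                                 ┃          
     ┃4                                ┃    ┏━━━━━
     ┃                                 ┃    ┃ HexE
     ┃5       ·                        ┃    ┠─────
     ┃        │                        ┃    ┃00000
     ┗━━━━━━━━━━━━━━━━━━━━━━━━━━━━━━━━━┛    ┃00000
                                            ┃00000
                                            ┃00000
                                            ┃00000
                                            ┃00000
                                            ┃00000
                                            ┗━━━━━
                                                  
                                                  
                                                  
                                                  
                                                  


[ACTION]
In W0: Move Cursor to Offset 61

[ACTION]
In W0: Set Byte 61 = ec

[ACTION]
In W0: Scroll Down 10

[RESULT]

     ┃                                 ┃          
     ┃1   · ─ ·   C   B           B    ┃          
     ┃                                 ┃          
     ┃2                   S            ┃          
     ┃                                 ┃          
     ┃3               · ─ ·            ┃          
     ┃                                 ┃          
     ┃4                                ┃    ┏━━━━━
     ┃                                 ┃    ┃ HexE
     ┃5       ·                        ┃    ┠─────
     ┃        │                        ┃    ┃00000
     ┗━━━━━━━━━━━━━━━━━━━━━━━━━━━━━━━━━┛    ┃     
                                            ┃     
                                            ┃     
                                            ┃     
                                            ┃     
                                            ┃     
                                            ┗━━━━━
                                                  
                                                  
                                                  
                                                  
                                                  


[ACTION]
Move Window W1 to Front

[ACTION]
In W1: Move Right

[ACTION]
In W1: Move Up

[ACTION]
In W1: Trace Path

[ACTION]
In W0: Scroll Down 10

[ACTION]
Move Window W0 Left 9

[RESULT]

     ┃                                 ┃          
     ┃1   · ─ ·   C   B           B    ┃          
     ┃                                 ┃          
     ┃2                   S            ┃          
     ┃                                 ┃          
     ┃3               · ─ ·            ┃          
     ┃                                 ┃          
     ┃4                                ┃━━━━━━━━━━
     ┃                                 ┃Editor    
     ┃5       ·                        ┃──────────
     ┃        │                        ┃0080  a8 9
     ┗━━━━━━━━━━━━━━━━━━━━━━━━━━━━━━━━━┛          
                                   ┃              
                                   ┃              
                                   ┃              
                                   ┃              
                                   ┃              
                                   ┗━━━━━━━━━━━━━━
                                                  
                                                  
                                                  
                                                  
                                                  


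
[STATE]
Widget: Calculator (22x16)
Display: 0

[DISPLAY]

                     0
┌───┬───┬───┬───┐     
│ 7 │ 8 │ 9 │ ÷ │     
├───┼───┼───┼───┤     
│ 4 │ 5 │ 6 │ × │     
├───┼───┼───┼───┤     
│ 1 │ 2 │ 3 │ - │     
├───┼───┼───┼───┤     
│ 0 │ . │ = │ + │     
├───┼───┼───┼───┤     
│ C │ MC│ MR│ M+│     
└───┴───┴───┴───┘     
                      
                      
                      
                      


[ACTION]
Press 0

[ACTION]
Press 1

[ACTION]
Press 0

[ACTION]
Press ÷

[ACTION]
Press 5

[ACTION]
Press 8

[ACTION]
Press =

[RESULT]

          0.1724137931
┌───┬───┬───┬───┐     
│ 7 │ 8 │ 9 │ ÷ │     
├───┼───┼───┼───┤     
│ 4 │ 5 │ 6 │ × │     
├───┼───┼───┼───┤     
│ 1 │ 2 │ 3 │ - │     
├───┼───┼───┼───┤     
│ 0 │ . │ = │ + │     
├───┼───┼───┼───┤     
│ C │ MC│ MR│ M+│     
└───┴───┴───┴───┘     
                      
                      
                      
                      


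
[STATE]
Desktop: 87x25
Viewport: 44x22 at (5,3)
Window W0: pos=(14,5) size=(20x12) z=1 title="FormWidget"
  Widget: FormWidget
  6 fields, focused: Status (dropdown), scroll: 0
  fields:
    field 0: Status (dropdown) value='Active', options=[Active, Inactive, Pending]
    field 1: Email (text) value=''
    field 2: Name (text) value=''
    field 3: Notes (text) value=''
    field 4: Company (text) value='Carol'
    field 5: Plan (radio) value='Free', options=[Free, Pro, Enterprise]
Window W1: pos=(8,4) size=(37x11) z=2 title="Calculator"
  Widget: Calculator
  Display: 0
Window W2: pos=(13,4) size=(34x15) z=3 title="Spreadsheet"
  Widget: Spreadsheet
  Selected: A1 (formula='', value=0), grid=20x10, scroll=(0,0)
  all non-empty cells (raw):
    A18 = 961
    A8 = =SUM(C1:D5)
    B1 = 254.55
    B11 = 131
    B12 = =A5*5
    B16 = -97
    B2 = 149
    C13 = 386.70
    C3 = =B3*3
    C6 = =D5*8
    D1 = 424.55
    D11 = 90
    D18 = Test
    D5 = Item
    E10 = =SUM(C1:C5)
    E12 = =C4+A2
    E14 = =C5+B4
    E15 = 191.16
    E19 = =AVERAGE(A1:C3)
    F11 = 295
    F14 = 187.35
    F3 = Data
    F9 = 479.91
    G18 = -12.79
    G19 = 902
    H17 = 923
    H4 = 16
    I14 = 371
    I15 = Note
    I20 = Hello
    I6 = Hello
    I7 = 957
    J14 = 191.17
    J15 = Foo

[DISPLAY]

                                            
   ┏━━━━┏━━━━━━━━━━━━━━━━━━━━━━━━━━━━━━━━┓  
   ┃ Cal┃ Spreadsheet                    ┃  
   ┠────┠────────────────────────────────┨  
   ┃    ┃A1:                             ┃  
   ┃┌───┃       A       B       C       D┃  
   ┃│ 7 ┃--------------------------------┃  
   ┃├───┃  1      [0]  254.55       0  42┃  
   ┃│ 4 ┃  2        0     149       0    ┃  
   ┃├───┃  3        0       0       0    ┃  
   ┃│ 1 ┃  4        0       0       0    ┃  
   ┗━━━━┃  5        0       0       0Item┃  
        ┃  6        0       0#ERR!       ┃  
        ┃  7        0       0       0    ┃  
        ┃  8   424.55       0       0    ┃  
        ┗━━━━━━━━━━━━━━━━━━━━━━━━━━━━━━━━┛  
                                            
                                            
                                            
                                            
                                            
                                            


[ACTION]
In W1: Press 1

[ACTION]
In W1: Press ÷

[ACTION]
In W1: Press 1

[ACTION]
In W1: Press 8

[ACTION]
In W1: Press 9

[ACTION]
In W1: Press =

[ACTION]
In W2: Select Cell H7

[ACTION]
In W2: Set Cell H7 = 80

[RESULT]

                                            
   ┏━━━━┏━━━━━━━━━━━━━━━━━━━━━━━━━━━━━━━━┓  
   ┃ Cal┃ Spreadsheet                    ┃  
   ┠────┠────────────────────────────────┨  
   ┃    ┃H7: 80                          ┃  
   ┃┌───┃       A       B       C       D┃  
   ┃│ 7 ┃--------------------------------┃  
   ┃├───┃  1        0  254.55       0  42┃  
   ┃│ 4 ┃  2        0     149       0    ┃  
   ┃├───┃  3        0       0       0    ┃  
   ┃│ 1 ┃  4        0       0       0    ┃  
   ┗━━━━┃  5        0       0       0Item┃  
        ┃  6        0       0#ERR!       ┃  
        ┃  7        0       0       0    ┃  
        ┃  8   424.55       0       0    ┃  
        ┗━━━━━━━━━━━━━━━━━━━━━━━━━━━━━━━━┛  
                                            
                                            
                                            
                                            
                                            
                                            


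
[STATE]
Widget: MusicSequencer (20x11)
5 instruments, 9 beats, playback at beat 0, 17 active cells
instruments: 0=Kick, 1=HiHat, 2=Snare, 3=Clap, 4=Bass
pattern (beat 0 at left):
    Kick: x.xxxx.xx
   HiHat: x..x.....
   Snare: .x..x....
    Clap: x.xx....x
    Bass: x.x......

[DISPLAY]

      ▼12345678     
  Kick█·████·██     
 HiHat█··█·····     
 Snare·█··█····     
  Clap█·██····█     
  Bass█·█······     
                    
                    
                    
                    
                    


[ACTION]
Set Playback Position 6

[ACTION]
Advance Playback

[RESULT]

      0123456▼8     
  Kick█·████·██     
 HiHat█··█·····     
 Snare·█··█····     
  Clap█·██····█     
  Bass█·█······     
                    
                    
                    
                    
                    


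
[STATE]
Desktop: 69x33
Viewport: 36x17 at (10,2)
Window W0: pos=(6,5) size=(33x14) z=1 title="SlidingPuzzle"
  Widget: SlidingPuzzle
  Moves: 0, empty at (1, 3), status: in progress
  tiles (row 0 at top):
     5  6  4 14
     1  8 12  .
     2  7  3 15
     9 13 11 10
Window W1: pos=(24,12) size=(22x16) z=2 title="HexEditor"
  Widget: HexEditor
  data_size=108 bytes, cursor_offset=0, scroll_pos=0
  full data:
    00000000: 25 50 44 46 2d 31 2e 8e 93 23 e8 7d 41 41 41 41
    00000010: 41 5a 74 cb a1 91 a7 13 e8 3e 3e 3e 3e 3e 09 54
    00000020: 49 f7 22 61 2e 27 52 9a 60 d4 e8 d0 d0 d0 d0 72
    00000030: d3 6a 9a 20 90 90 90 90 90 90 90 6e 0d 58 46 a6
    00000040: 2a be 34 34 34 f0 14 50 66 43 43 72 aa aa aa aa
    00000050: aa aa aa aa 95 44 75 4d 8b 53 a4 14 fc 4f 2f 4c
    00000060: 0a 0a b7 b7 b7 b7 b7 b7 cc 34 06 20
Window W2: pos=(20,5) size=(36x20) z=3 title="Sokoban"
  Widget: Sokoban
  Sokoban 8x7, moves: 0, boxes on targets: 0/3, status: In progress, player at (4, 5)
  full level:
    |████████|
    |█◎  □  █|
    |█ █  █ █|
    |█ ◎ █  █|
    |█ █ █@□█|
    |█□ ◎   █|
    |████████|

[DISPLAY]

                                    
                                    
                                    
━━━━━━━━━━┏━━━━━━━━━━━━━━━━━━━━━━━━━
idingPuzzl┃ Sokoban                 
──────────┠─────────────────────────
──┬────┬──┃████████                 
5 │  6 │  ┃█◎  □  █                 
──┼────┼──┃█ █  █ █                 
1 │  8 │ 1┃█ ◎ █  █                 
──┼────┼──┃█ █ █@□█                 
2 │  7 │  ┃█□ ◎   █                 
──┼────┼──┃████████                 
9 │ 13 │ 1┃Moves: 0  0/3            
──┴────┴──┃                         
es: 0     ┃                         
━━━━━━━━━━┃                         


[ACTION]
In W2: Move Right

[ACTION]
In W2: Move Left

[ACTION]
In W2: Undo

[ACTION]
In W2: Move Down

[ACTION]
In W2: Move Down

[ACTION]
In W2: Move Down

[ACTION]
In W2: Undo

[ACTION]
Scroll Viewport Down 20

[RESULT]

──┴────┴──┃                         
es: 0     ┃                         
━━━━━━━━━━┃                         
          ┃                         
          ┃                         
          ┃                         
          ┃                         
          ┃                         
          ┗━━━━━━━━━━━━━━━━━━━━━━━━━
              ┃                    ┃
              ┃                    ┃
              ┗━━━━━━━━━━━━━━━━━━━━┛
                                    
                                    
                                    
                                    
                                    


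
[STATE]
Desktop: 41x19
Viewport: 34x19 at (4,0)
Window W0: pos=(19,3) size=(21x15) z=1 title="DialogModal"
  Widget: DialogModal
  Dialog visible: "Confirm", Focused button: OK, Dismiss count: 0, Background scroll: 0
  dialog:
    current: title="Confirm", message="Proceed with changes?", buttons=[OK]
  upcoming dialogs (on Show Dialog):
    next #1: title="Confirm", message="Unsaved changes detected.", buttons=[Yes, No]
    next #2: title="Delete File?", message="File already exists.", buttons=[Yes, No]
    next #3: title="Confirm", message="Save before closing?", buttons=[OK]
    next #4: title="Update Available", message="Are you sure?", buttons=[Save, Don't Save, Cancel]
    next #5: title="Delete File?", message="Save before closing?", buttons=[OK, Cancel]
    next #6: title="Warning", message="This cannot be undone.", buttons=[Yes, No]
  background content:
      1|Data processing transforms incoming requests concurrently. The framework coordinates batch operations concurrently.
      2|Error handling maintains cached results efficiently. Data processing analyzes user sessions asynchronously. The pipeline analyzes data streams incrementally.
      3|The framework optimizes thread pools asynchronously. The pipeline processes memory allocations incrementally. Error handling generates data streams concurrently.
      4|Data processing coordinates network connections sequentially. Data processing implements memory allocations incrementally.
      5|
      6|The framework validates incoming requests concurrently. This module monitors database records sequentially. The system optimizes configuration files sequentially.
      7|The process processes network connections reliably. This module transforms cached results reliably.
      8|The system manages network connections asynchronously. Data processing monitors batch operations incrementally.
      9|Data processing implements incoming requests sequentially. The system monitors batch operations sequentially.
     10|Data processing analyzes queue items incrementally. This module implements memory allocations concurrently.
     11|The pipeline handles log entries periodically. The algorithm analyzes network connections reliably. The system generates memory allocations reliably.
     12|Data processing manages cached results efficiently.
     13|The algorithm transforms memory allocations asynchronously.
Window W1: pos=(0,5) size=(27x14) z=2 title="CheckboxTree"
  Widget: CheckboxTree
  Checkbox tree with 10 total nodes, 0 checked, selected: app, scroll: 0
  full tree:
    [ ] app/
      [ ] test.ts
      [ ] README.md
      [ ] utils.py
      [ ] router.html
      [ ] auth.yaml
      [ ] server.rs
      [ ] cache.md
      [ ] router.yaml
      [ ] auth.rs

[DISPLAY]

                                  
                                  
                                  
               ┏━━━━━━━━━━━━━━━━━━
               ┃ DialogModal      
━━━━━━━━━━━━━━━━━━━━━━┓───────────
eckboxTree            ┃ocessing tr
──────────────────────┨andling mai
] app/                ┃mework opti
[ ] test.ts           ┃─────────┐o
[ ] README.md         ┃onfirm   │ 
[ ] utils.py          ┃eed with │i
[ ] router.html       ┃ [OK]    │s
[ ] auth.yaml         ┃─────────┘s
[ ] server.rs         ┃ocessing im
[ ] cache.md          ┃ocessing an
[ ] router.yaml       ┃eline handl
[ ] auth.rs           ┃━━━━━━━━━━━
━━━━━━━━━━━━━━━━━━━━━━┛           


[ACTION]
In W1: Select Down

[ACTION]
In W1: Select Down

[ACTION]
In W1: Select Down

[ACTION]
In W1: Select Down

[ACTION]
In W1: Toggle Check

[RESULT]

                                  
                                  
                                  
               ┏━━━━━━━━━━━━━━━━━━
               ┃ DialogModal      
━━━━━━━━━━━━━━━━━━━━━━┓───────────
eckboxTree            ┃ocessing tr
──────────────────────┨andling mai
] app/                ┃mework opti
[ ] test.ts           ┃─────────┐o
[ ] README.md         ┃onfirm   │ 
[ ] utils.py          ┃eed with │i
[x] router.html       ┃ [OK]    │s
[ ] auth.yaml         ┃─────────┘s
[ ] server.rs         ┃ocessing im
[ ] cache.md          ┃ocessing an
[ ] router.yaml       ┃eline handl
[ ] auth.rs           ┃━━━━━━━━━━━
━━━━━━━━━━━━━━━━━━━━━━┛           
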